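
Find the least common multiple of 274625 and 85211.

gcd first: 274625 = 3·85211 + 18992; 85211 = 4·18992 + 9243; 18992 = 2·9243 + 506; 9243 = 18·506 + 135; 506 = 3·135 + 101; 135 = 1·101 + 34; 101 = 2·34 + 33; 34 = 1·33 + 1; 33 = 33·1 + 0 → gcd = 1
lcm = 274625·85211/gcd = 23401070875/1 = 23401070875

23401070875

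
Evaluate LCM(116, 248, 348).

116 = 2² · 29; 248 = 2³ · 31; 348 = 2² · 3 · 29
lcm takes max exponent of each prime: 2³ · 3 · 29 · 31 = 21576

21576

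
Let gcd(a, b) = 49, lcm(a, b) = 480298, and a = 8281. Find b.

2842

a·b = gcd·lcm = 49·480298 = 23534602, so b = 23534602/8281 = 2842.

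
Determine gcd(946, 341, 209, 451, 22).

gcd(946, 341): 946 = 2·341 + 264; 341 = 1·264 + 77; 264 = 3·77 + 33; 77 = 2·33 + 11; 33 = 3·11 + 0 → 11
gcd(11, 209): 209 = 19·11 + 0 → 11
gcd(11, 451): 451 = 41·11 + 0 → 11
gcd(11, 22): 22 = 2·11 + 0 → 11

11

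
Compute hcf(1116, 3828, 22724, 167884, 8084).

gcd(1116, 3828): 3828 = 3·1116 + 480; 1116 = 2·480 + 156; 480 = 3·156 + 12; 156 = 13·12 + 0 → 12
gcd(12, 22724): 22724 = 1893·12 + 8; 12 = 1·8 + 4; 8 = 2·4 + 0 → 4
gcd(4, 167884): 167884 = 41971·4 + 0 → 4
gcd(4, 8084): 8084 = 2021·4 + 0 → 4

4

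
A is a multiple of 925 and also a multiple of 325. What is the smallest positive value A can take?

12025

gcd first: 925 = 2·325 + 275; 325 = 1·275 + 50; 275 = 5·50 + 25; 50 = 2·25 + 0 → gcd = 25
lcm = 925·325/gcd = 300625/25 = 12025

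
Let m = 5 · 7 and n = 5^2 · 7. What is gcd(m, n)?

min exponent per shared prime: 5 · 7 = 35

35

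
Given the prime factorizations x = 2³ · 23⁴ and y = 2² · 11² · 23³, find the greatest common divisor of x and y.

min exponent per shared prime: 2² · 23³ = 48668

48668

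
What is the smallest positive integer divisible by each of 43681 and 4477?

43681 = 11² · 19²; 4477 = 11² · 37
max exponents: 11² · 19² · 37 = 1616197

1616197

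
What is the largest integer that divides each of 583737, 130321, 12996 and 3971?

583737 = 3 · 7² · 11 · 19²; 130321 = 19⁴; 12996 = 2² · 3² · 19²; 3971 = 11 · 19²
gcd takes min exponent of each prime: 19² = 361

361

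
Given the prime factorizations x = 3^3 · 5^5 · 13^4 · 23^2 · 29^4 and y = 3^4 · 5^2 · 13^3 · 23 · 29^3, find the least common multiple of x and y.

max exponent per prime: 3^4 · 5^5 · 13^4 · 23^2 · 29^4 = 2704930515669403125

2704930515669403125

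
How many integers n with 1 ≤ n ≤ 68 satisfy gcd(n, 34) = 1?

Prime factors of 34: 2, 17. Count integers ≤ 68 divisible by none of them.
By inclusion–exclusion: 68 − ⌊68/2⌋ − ⌊68/17⌋ + ⌊68/34⌋ = 32.

32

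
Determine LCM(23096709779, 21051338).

gcd first: 23096709779 = 1097·21051338 + 3391993; 21051338 = 6·3391993 + 699380; 3391993 = 4·699380 + 594473; 699380 = 1·594473 + 104907; 594473 = 5·104907 + 69938; 104907 = 1·69938 + 34969; 69938 = 2·34969 + 0 → gcd = 34969
lcm = 23096709779·21051338/gcd = 486216644245634302/34969 = 13904219286958

13904219286958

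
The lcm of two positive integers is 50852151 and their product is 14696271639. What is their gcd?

289

gcd·lcm = product, so gcd = 14696271639/50852151 = 289.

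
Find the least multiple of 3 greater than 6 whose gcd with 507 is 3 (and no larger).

9

Multiples of 3 above 6: 3·3, 3·4, … . Need the cofactor coprime to 507/3 = 169.
Checking s = 3, 4, … the first with gcd(s, 169) = 1 is s = 3, giving 9.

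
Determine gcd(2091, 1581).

51

Euclid: 2091 = 1·1581 + 510; 1581 = 3·510 + 51; 510 = 10·51 + 0. Last nonzero remainder: 51.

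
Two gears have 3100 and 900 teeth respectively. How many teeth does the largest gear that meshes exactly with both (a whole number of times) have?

100

3100 = 2² · 5² · 31
900 = 2² · 3² · 5²
Common: 2² · 5² = 100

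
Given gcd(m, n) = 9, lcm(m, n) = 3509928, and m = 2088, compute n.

Using mn = gcd(m,n)·lcm(m,n) = 9·3509928 = 31589352, we get n = 31589352/2088 = 15129.

15129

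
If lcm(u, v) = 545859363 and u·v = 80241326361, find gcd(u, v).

gcd·lcm = product, so gcd = 80241326361/545859363 = 147.

147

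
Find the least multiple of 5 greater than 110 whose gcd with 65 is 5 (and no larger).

115

gcd(m, 65) = 5 forces 5 | m; write m = 5s. Then gcd(5s, 5·13) = 5·gcd(s, 13), so need gcd(s, 13) = 1.
5s > 110 gives s ≥ 23. The least s ≥ 23 coprime to 13 is 23, so m = 5·23 = 115.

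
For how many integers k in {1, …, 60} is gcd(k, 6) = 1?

Prime factors of 6: 2, 3. Count integers ≤ 60 divisible by none of them.
By inclusion–exclusion: 60 − ⌊60/2⌋ − ⌊60/3⌋ + ⌊60/6⌋ = 20.

20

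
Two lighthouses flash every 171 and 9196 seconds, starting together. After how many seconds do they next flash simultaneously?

82764

171 = 3² · 19; 9196 = 2² · 11² · 19
max exponents: 2² · 3² · 11² · 19 = 82764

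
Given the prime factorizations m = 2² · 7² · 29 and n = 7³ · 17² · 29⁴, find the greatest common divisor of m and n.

1421

min exponent per shared prime: 7² · 29 = 1421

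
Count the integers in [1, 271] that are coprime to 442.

Prime factors of 442: 2, 13, 17. Count integers ≤ 271 divisible by none of them.
By inclusion–exclusion: 271 − ⌊271/2⌋ − ⌊271/13⌋ − ⌊271/17⌋ + ⌊271/26⌋ + ⌊271/34⌋ + ⌊271/221⌋ − ⌊271/442⌋ = 119.

119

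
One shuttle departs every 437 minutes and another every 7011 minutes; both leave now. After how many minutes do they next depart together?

161253

437 = 19 · 23; 7011 = 3² · 19 · 41
max exponents: 3² · 19 · 23 · 41 = 161253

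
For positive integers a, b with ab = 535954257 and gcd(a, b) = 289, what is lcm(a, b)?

Since gcd(a,b)·lcm(a,b) = ab, lcm = 535954257/289 = 1854513.

1854513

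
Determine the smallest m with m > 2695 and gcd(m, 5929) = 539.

5929 = 539·11. Any m with gcd(m, 5929) = 539 is a multiple of 539, say 539s, with s coprime to 11.
Need s > 2695/539, so s ≥ 6. First s ≥ 6 with gcd(s, 11) = 1 is s = 6. Thus m = 539·6 = 3234.

3234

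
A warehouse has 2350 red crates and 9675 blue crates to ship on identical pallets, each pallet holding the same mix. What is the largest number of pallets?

25

Euclid: 9675 = 4·2350 + 275; 2350 = 8·275 + 150; 275 = 1·150 + 125; 150 = 1·125 + 25; 125 = 5·25 + 0. Last nonzero remainder: 25.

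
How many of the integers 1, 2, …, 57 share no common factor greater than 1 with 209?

49

209 = 11·19. Inclusion–exclusion on these primes:
57 − ⌊57/11⌋ − ⌊57/19⌋ + ⌊57/209⌋ = 49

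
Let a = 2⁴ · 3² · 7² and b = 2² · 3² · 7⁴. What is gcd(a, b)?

1764

min exponent per shared prime: 2² · 3² · 7² = 1764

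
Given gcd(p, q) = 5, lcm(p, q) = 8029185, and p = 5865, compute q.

Using pq = gcd(p,q)·lcm(p,q) = 5·8029185 = 40145925, we get q = 40145925/5865 = 6845.

6845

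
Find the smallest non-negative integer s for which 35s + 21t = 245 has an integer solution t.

1

gcd(35, 21) = 7 (Euclid: 35 = 1·21 + 14; 21 = 1·14 + 7; 14 = 2·7 + 0), and 7 | 245.
Extended Euclid: 35·(-1) + 21·(2) = 7. Scale by 35: s₀ = -35.
General solution s = s₀ + 3k; reducing mod 3 gives s = 1 (and t = 10).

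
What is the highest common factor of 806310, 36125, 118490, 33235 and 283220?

1445

gcd(806310, 36125): 806310 = 22·36125 + 11560; 36125 = 3·11560 + 1445; 11560 = 8·1445 + 0 → 1445
gcd(1445, 118490): 118490 = 82·1445 + 0 → 1445
gcd(1445, 33235): 33235 = 23·1445 + 0 → 1445
gcd(1445, 283220): 283220 = 196·1445 + 0 → 1445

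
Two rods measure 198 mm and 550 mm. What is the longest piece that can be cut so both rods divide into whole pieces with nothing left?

Euclid: 550 = 2·198 + 154; 198 = 1·154 + 44; 154 = 3·44 + 22; 44 = 2·22 + 0. Last nonzero remainder: 22.

22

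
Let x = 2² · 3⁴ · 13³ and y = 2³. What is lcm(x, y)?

1423656

max exponent per prime: 2³ · 3⁴ · 13³ = 1423656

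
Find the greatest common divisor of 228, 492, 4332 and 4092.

12

gcd(228, 492): 492 = 2·228 + 36; 228 = 6·36 + 12; 36 = 3·12 + 0 → 12
gcd(12, 4332): 4332 = 361·12 + 0 → 12
gcd(12, 4092): 4092 = 341·12 + 0 → 12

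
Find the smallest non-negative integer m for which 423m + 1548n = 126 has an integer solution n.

154

gcd(423, 1548) = 9 (Euclid: 1548 = 3·423 + 279; 423 = 1·279 + 144; 279 = 1·144 + 135; 144 = 1·135 + 9; 135 = 15·9 + 0), and 9 | 126.
Extended Euclid: 423·(11) + 1548·(-3) = 9. Scale by 14: m₀ = 154.
General solution m = m₀ + 172t; reducing mod 172 gives m = 154 (and n = -42).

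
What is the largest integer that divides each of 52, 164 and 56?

4

gcd(52, 164): 164 = 3·52 + 8; 52 = 6·8 + 4; 8 = 2·4 + 0 → 4
gcd(4, 56): 56 = 14·4 + 0 → 4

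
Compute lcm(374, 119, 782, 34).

60214

lcm(374, 119) = 374·119/gcd = 44506/17 = 2618
lcm(2618, 782) = 2618·782/gcd = 2047276/34 = 60214
lcm(60214, 34) = 60214·34/gcd = 2047276/34 = 60214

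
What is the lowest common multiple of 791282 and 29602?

11711764882

gcd first: 791282 = 26·29602 + 21630; 29602 = 1·21630 + 7972; 21630 = 2·7972 + 5686; 7972 = 1·5686 + 2286; 5686 = 2·2286 + 1114; 2286 = 2·1114 + 58; 1114 = 19·58 + 12; 58 = 4·12 + 10; 12 = 1·10 + 2; 10 = 5·2 + 0 → gcd = 2
lcm = 791282·29602/gcd = 23423529764/2 = 11711764882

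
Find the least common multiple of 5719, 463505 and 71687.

5719 = 7 · 19 · 43; 463505 = 5 · 7 · 17 · 19 · 41; 71687 = 7³ · 11 · 19
lcm takes max exponent of each prime: 5 · 7³ · 11 · 17 · 19 · 41 · 43 = 10742655385

10742655385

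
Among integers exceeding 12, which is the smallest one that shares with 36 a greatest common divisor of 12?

24

36 = 12·3. Any k with gcd(k, 36) = 12 is a multiple of 12, say 12s, with s coprime to 3.
Need s > 12/12, so s ≥ 2. First s ≥ 2 with gcd(s, 3) = 1 is s = 2. Thus k = 12·2 = 24.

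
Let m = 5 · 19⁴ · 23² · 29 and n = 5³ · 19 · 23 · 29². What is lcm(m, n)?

7247297421125

max exponent per prime: 5³ · 19⁴ · 23² · 29² = 7247297421125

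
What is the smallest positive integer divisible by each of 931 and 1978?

gcd first: 1978 = 2·931 + 116; 931 = 8·116 + 3; 116 = 38·3 + 2; 3 = 1·2 + 1; 2 = 2·1 + 0 → gcd = 1
lcm = 931·1978/gcd = 1841518/1 = 1841518

1841518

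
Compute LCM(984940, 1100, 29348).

3284774900

lcm(984940, 1100) = 984940·1100/gcd = 1083434000/220 = 4924700
lcm(4924700, 29348) = 4924700·29348/gcd = 144530095600/44 = 3284774900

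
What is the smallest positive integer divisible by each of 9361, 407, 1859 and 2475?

355952025

9361 = 11 · 23 · 37; 407 = 11 · 37; 1859 = 11 · 13²; 2475 = 3² · 5² · 11
lcm takes max exponent of each prime: 3² · 5² · 11 · 13² · 23 · 37 = 355952025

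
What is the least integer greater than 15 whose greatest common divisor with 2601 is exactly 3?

21

Multiples of 3 above 15: 3·6, 3·7, … . Need the cofactor coprime to 2601/3 = 867.
Checking s = 6, 7, … the first with gcd(s, 867) = 1 is s = 7, giving 21.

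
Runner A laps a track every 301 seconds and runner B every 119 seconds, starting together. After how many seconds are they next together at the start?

5117

301 = 7 · 43; 119 = 7 · 17
max exponents: 7 · 17 · 43 = 5117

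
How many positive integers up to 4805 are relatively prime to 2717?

3821

2717 = 11·13·19. Inclusion–exclusion on these primes:
4805 − ⌊4805/11⌋ − ⌊4805/13⌋ − ⌊4805/19⌋ + ⌊4805/143⌋ + ⌊4805/209⌋ + ⌊4805/247⌋ − ⌊4805/2717⌋ = 3821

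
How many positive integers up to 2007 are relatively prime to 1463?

Prime factors of 1463: 7, 11, 19. Count integers ≤ 2007 divisible by none of them.
By inclusion–exclusion: 2007 − ⌊2007/7⌋ − ⌊2007/11⌋ − ⌊2007/19⌋ + ⌊2007/77⌋ + ⌊2007/133⌋ + ⌊2007/209⌋ − ⌊2007/1463⌋ = 1483.

1483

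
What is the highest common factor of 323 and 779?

323 = 17 · 19
779 = 19 · 41
Common: 19 = 19

19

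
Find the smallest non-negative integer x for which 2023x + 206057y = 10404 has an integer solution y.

gcd(2023, 206057) = 289 (Euclid: 206057 = 101·2023 + 1734; 2023 = 1·1734 + 289; 1734 = 6·289 + 0), and 289 | 10404.
Extended Euclid: 2023·(102) + 206057·(-1) = 289. Scale by 36: x₀ = 3672.
General solution x = x₀ + 713t; reducing mod 713 gives x = 107 (and y = -1).

107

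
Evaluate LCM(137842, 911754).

62838997434

gcd first: 911754 = 6·137842 + 84702; 137842 = 1·84702 + 53140; 84702 = 1·53140 + 31562; 53140 = 1·31562 + 21578; 31562 = 1·21578 + 9984; 21578 = 2·9984 + 1610; 9984 = 6·1610 + 324; 1610 = 4·324 + 314; 324 = 1·314 + 10; 314 = 31·10 + 4; 10 = 2·4 + 2; 4 = 2·2 + 0 → gcd = 2
lcm = 137842·911754/gcd = 125677994868/2 = 62838997434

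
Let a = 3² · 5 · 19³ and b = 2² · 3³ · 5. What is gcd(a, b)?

45

min exponent per shared prime: 3² · 5 = 45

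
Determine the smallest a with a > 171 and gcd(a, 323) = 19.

gcd(a, 323) = 19 forces 19 | a; write a = 19s. Then gcd(19s, 19·17) = 19·gcd(s, 17), so need gcd(s, 17) = 1.
19s > 171 gives s ≥ 10. The least s ≥ 10 coprime to 17 is 10, so a = 19·10 = 190.

190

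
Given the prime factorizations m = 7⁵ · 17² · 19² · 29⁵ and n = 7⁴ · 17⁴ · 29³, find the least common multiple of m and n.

max exponent per prime: 7⁵ · 17⁴ · 19² · 29⁵ = 10394008723559073683

10394008723559073683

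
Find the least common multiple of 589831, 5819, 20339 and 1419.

936061797

589831 = 11 · 29 · 43²; 5819 = 11 · 23²; 20339 = 11 · 43²; 1419 = 3 · 11 · 43
lcm takes max exponent of each prime: 3 · 11 · 23² · 29 · 43² = 936061797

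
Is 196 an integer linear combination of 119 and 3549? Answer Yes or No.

Yes

gcd(119, 3549): 3549 = 29·119 + 98; 119 = 1·98 + 21; 98 = 4·21 + 14; 21 = 1·14 + 7; 14 = 2·7 + 0 → 7
7 divides 196, so a solution exists.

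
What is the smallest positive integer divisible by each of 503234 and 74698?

1105605098

gcd first: 503234 = 6·74698 + 55046; 74698 = 1·55046 + 19652; 55046 = 2·19652 + 15742; 19652 = 1·15742 + 3910; 15742 = 4·3910 + 102; 3910 = 38·102 + 34; 102 = 3·34 + 0 → gcd = 34
lcm = 503234·74698/gcd = 37590573332/34 = 1105605098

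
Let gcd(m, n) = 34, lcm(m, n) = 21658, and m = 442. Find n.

m·n = gcd·lcm = 34·21658 = 736372, so n = 736372/442 = 1666.

1666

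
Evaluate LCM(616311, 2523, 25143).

616311 = 3² · 31 · 47²; 2523 = 3 · 29²; 25143 = 3 · 17² · 29
lcm takes max exponent of each prime: 3² · 17² · 29² · 31 · 47² = 149793772239

149793772239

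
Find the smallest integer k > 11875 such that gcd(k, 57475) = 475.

12350

gcd(k, 57475) = 475 forces 475 | k; write k = 475s. Then gcd(475s, 475·121) = 475·gcd(s, 121), so need gcd(s, 121) = 1.
475s > 11875 gives s ≥ 26. The least s ≥ 26 coprime to 121 is 26, so k = 475·26 = 12350.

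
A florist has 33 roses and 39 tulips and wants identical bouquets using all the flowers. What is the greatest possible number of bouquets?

Euclid: 39 = 1·33 + 6; 33 = 5·6 + 3; 6 = 2·3 + 0. Last nonzero remainder: 3.

3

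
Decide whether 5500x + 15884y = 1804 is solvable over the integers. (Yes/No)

gcd(5500, 15884): 15884 = 2·5500 + 4884; 5500 = 1·4884 + 616; 4884 = 7·616 + 572; 616 = 1·572 + 44; 572 = 13·44 + 0 → 44
44 divides 1804, so a solution exists.

Yes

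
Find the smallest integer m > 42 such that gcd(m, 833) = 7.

56

833 = 7·119. Any m with gcd(m, 833) = 7 is a multiple of 7, say 7s, with s coprime to 119.
Need s > 42/7, so s ≥ 7. First s ≥ 7 with gcd(s, 119) = 1 is s = 8. Thus m = 7·8 = 56.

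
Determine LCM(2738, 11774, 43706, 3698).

651291569401382

lcm(2738, 11774) = 2738·11774/gcd = 32237212/2 = 16118606
lcm(16118606, 43706) = 16118606·43706/gcd = 704479793836/2 = 352239896918
lcm(352239896918, 3698) = 352239896918·3698/gcd = 1302583138802764/2 = 651291569401382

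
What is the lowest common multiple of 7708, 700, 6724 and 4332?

59895206700

lcm(7708, 700) = 7708·700/gcd = 5395600/4 = 1348900
lcm(1348900, 6724) = 1348900·6724/gcd = 9070003600/164 = 55304900
lcm(55304900, 4332) = 55304900·4332/gcd = 239580826800/4 = 59895206700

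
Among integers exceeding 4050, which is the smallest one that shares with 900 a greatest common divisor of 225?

gcd(a, 900) = 225 forces 225 | a; write a = 225s. Then gcd(225s, 225·4) = 225·gcd(s, 4), so need gcd(s, 4) = 1.
225s > 4050 gives s ≥ 19. The least s ≥ 19 coprime to 4 is 19, so a = 225·19 = 4275.

4275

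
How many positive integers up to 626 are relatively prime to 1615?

1615 = 5·17·19. Inclusion–exclusion on these primes:
626 − ⌊626/5⌋ − ⌊626/17⌋ − ⌊626/19⌋ + ⌊626/85⌋ + ⌊626/95⌋ + ⌊626/323⌋ − ⌊626/1615⌋ = 447

447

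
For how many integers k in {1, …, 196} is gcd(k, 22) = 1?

89

Prime factors of 22: 2, 11. Count integers ≤ 196 divisible by none of them.
By inclusion–exclusion: 196 − ⌊196/2⌋ − ⌊196/11⌋ + ⌊196/22⌋ = 89.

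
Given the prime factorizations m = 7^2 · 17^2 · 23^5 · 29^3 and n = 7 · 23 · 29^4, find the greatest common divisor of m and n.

3926629

min exponent per shared prime: 7 · 23 · 29^3 = 3926629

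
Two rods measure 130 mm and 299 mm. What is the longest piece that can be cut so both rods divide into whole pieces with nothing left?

13

130 = 2 · 5 · 13
299 = 13 · 23
Common: 13 = 13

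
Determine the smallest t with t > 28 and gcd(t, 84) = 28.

56

84 = 28·3. Any t with gcd(t, 84) = 28 is a multiple of 28, say 28s, with s coprime to 3.
Need s > 28/28, so s ≥ 2. First s ≥ 2 with gcd(s, 3) = 1 is s = 2. Thus t = 28·2 = 56.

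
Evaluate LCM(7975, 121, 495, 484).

3158100

7975 = 5² · 11 · 29; 121 = 11²; 495 = 3² · 5 · 11; 484 = 2² · 11²
lcm takes max exponent of each prime: 2² · 3² · 5² · 11² · 29 = 3158100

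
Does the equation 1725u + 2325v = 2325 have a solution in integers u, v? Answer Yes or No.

gcd(1725, 2325): 2325 = 1·1725 + 600; 1725 = 2·600 + 525; 600 = 1·525 + 75; 525 = 7·75 + 0 → 75
75 divides 2325, so a solution exists.

Yes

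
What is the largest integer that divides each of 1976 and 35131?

19

Euclid: 35131 = 17·1976 + 1539; 1976 = 1·1539 + 437; 1539 = 3·437 + 228; 437 = 1·228 + 209; 228 = 1·209 + 19; 209 = 11·19 + 0. Last nonzero remainder: 19.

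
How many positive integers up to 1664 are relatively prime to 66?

Prime factors of 66: 2, 3, 11. Count integers ≤ 1664 divisible by none of them.
By inclusion–exclusion: 1664 − ⌊1664/2⌋ − ⌊1664/3⌋ − ⌊1664/11⌋ + ⌊1664/6⌋ + ⌊1664/22⌋ + ⌊1664/33⌋ − ⌊1664/66⌋ = 504.

504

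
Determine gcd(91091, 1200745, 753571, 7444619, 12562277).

91091 = 7² · 11 · 13²; 1200745 = 5 · 7² · 13² · 29; 753571 = 7³ · 13³; 7444619 = 7² · 13² · 29 · 31; 12562277 = 7² · 13² · 37 · 41
gcd takes min exponent of each prime: 7² · 13² = 8281

8281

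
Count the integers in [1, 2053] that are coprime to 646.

646 = 2·17·19. Inclusion–exclusion on these primes:
2053 − ⌊2053/2⌋ − ⌊2053/17⌋ − ⌊2053/19⌋ + ⌊2053/34⌋ + ⌊2053/38⌋ + ⌊2053/323⌋ − ⌊2053/646⌋ = 916

916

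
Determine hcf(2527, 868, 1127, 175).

gcd(2527, 868): 2527 = 2·868 + 791; 868 = 1·791 + 77; 791 = 10·77 + 21; 77 = 3·21 + 14; 21 = 1·14 + 7; 14 = 2·7 + 0 → 7
gcd(7, 1127): 1127 = 161·7 + 0 → 7
gcd(7, 175): 175 = 25·7 + 0 → 7

7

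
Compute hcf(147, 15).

3

Euclid: 147 = 9·15 + 12; 15 = 1·12 + 3; 12 = 4·3 + 0. Last nonzero remainder: 3.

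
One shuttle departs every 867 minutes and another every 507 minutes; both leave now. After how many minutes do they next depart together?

gcd first: 867 = 1·507 + 360; 507 = 1·360 + 147; 360 = 2·147 + 66; 147 = 2·66 + 15; 66 = 4·15 + 6; 15 = 2·6 + 3; 6 = 2·3 + 0 → gcd = 3
lcm = 867·507/gcd = 439569/3 = 146523

146523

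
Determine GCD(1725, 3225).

75

1725 = 3 · 5² · 23
3225 = 3 · 5² · 43
Common: 3 · 5² = 75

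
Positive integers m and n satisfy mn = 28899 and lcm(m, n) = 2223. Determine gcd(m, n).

13

From gcd × lcm = mn: gcd = 28899 / 2223 = 13.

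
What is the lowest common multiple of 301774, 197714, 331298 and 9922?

321827184074

301774 = 2 · 11² · 29 · 43; 197714 = 2 · 11² · 19 · 43; 331298 = 2 · 11² · 37²; 9922 = 2 · 11² · 41
lcm takes max exponent of each prime: 2 · 11² · 19 · 29 · 37² · 41 · 43 = 321827184074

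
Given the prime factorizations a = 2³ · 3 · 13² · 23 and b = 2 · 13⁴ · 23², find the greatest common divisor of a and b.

min exponent per shared prime: 2 · 13² · 23 = 7774

7774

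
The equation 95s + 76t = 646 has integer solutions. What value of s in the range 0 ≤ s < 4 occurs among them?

Reduce mod 76: 95s ≡ 646 (mod 76). With g = gcd(95, 76) = 19 dividing 646, divide through: 5s ≡ 34 (mod 4).
Since gcd(5, 4) = 1, s ≡ 34·(5)⁻¹ ≡ 2 (mod 4). Smallest non-negative: 2.

2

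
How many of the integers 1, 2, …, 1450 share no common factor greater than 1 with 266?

588

266 = 2·7·19. Inclusion–exclusion on these primes:
1450 − ⌊1450/2⌋ − ⌊1450/7⌋ − ⌊1450/19⌋ + ⌊1450/14⌋ + ⌊1450/38⌋ + ⌊1450/133⌋ − ⌊1450/266⌋ = 588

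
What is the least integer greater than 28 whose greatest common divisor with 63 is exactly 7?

gcd(m, 63) = 7 forces 7 | m; write m = 7s. Then gcd(7s, 7·9) = 7·gcd(s, 9), so need gcd(s, 9) = 1.
7s > 28 gives s ≥ 5. The least s ≥ 5 coprime to 9 is 5, so m = 7·5 = 35.

35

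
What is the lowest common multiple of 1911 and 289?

552279

1911 = 3 · 7² · 13; 289 = 17²
max exponents: 3 · 7² · 13 · 17² = 552279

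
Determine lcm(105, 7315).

gcd first: 7315 = 69·105 + 70; 105 = 1·70 + 35; 70 = 2·35 + 0 → gcd = 35
lcm = 105·7315/gcd = 768075/35 = 21945

21945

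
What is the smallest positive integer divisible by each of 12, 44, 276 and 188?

142692

lcm(12, 44) = 12·44/gcd = 528/4 = 132
lcm(132, 276) = 132·276/gcd = 36432/12 = 3036
lcm(3036, 188) = 3036·188/gcd = 570768/4 = 142692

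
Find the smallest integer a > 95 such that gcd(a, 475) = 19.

114

Multiples of 19 above 95: 19·6, 19·7, … . Need the cofactor coprime to 475/19 = 25.
Checking s = 6, 7, … the first with gcd(s, 25) = 1 is s = 6, giving 114.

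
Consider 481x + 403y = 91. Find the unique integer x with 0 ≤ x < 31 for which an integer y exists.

gcd(481, 403) = 13 (Euclid: 481 = 1·403 + 78; 403 = 5·78 + 13; 78 = 6·13 + 0), and 13 | 91.
Extended Euclid: 481·(-5) + 403·(6) = 13. Scale by 7: x₀ = -35.
General solution x = x₀ + 31t; reducing mod 31 gives x = 27 (and y = -32).

27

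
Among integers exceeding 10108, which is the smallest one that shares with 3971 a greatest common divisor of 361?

Multiples of 361 above 10108: 361·29, 361·30, … . Need the cofactor coprime to 3971/361 = 11.
Checking s = 29, 30, … the first with gcd(s, 11) = 1 is s = 29, giving 10469.

10469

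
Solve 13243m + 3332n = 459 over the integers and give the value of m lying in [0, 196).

73

gcd(13243, 3332) = 17 (Euclid: 13243 = 3·3332 + 3247; 3332 = 1·3247 + 85; 3247 = 38·85 + 17; 85 = 5·17 + 0), and 17 | 459.
Extended Euclid: 13243·(39) + 3332·(-155) = 17. Scale by 27: m₀ = 1053.
General solution m = m₀ + 196t; reducing mod 196 gives m = 73 (and n = -290).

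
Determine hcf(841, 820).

1

Euclid: 841 = 1·820 + 21; 820 = 39·21 + 1; 21 = 21·1 + 0. Last nonzero remainder: 1.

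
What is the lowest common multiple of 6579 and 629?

243423

gcd first: 6579 = 10·629 + 289; 629 = 2·289 + 51; 289 = 5·51 + 34; 51 = 1·34 + 17; 34 = 2·17 + 0 → gcd = 17
lcm = 6579·629/gcd = 4138191/17 = 243423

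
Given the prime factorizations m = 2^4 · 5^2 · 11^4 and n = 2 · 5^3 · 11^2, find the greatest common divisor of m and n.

6050

min exponent per shared prime: 2 · 5^2 · 11^2 = 6050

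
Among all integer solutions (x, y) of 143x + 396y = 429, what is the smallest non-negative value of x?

3

gcd(143, 396) = 11 (Euclid: 396 = 2·143 + 110; 143 = 1·110 + 33; 110 = 3·33 + 11; 33 = 3·11 + 0), and 11 | 429.
Extended Euclid: 143·(-11) + 396·(4) = 11. Scale by 39: x₀ = -429.
General solution x = x₀ + 36t; reducing mod 36 gives x = 3 (and y = 0).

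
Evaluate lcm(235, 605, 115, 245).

235 = 5 · 47; 605 = 5 · 11²; 115 = 5 · 23; 245 = 5 · 7²
lcm takes max exponent of each prime: 5 · 7² · 11² · 23 · 47 = 32046245

32046245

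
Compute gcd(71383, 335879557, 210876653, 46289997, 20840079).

71383 = 13 · 17² · 19; 335879557 = 13³ · 17² · 23²; 210876653 = 13 · 17² · 37² · 41; 46289997 = 3² · 13 · 17² · 37²; 20840079 = 3 · 13 · 17² · 43²
gcd takes min exponent of each prime: 13 · 17² = 3757

3757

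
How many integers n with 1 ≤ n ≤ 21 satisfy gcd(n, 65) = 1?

65 = 5·13. Inclusion–exclusion on these primes:
21 − ⌊21/5⌋ − ⌊21/13⌋ + ⌊21/65⌋ = 16

16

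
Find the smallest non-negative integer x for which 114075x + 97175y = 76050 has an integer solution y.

16

Reduce mod 97175: 114075x ≡ 76050 (mod 97175). With g = gcd(114075, 97175) = 4225 dividing 76050, divide through: 27x ≡ 18 (mod 23).
Since gcd(27, 23) = 1, x ≡ 18·(27)⁻¹ ≡ 16 (mod 23). Smallest non-negative: 16.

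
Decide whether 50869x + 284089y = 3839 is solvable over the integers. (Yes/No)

By Bézout, 50869x + 284089y = 3839 has integer solutions iff gcd(50869, 284089) | 3839.
Euclid: 284089 = 5·50869 + 29744; 50869 = 1·29744 + 21125; 29744 = 1·21125 + 8619; 21125 = 2·8619 + 3887; 8619 = 2·3887 + 845; 3887 = 4·845 + 507; 845 = 1·507 + 338; 507 = 1·338 + 169; 338 = 2·169 + 0. gcd = 169; 3839 mod 169 = 121. No.

No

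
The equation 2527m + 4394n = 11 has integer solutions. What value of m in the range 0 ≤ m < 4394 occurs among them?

1245

Euclid: 4394 = 1·2527 + 1867; 2527 = 1·1867 + 660; 1867 = 2·660 + 547; 660 = 1·547 + 113; 547 = 4·113 + 95; 113 = 1·95 + 18; 95 = 5·18 + 5; 18 = 3·5 + 3; 5 = 1·3 + 2; 3 = 1·2 + 1; 2 = 2·1 + 0 → gcd = 1; 11 = 1·11.
Back-substitution yields 2527·(1711) + 4394·(-984) = 1, so one solution is m = 1711·11 = 18821, n = -984·11 = -10824.
Solutions in m differ by 4394/1 = 4394; the one in [0, 4394) is 18821 mod 4394 = 1245.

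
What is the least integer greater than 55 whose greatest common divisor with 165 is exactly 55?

Multiples of 55 above 55: 55·2, 55·3, … . Need the cofactor coprime to 165/55 = 3.
Checking s = 2, 3, … the first with gcd(s, 3) = 1 is s = 2, giving 110.

110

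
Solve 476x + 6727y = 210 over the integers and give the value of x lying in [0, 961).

594

gcd(476, 6727) = 7 (Euclid: 6727 = 14·476 + 63; 476 = 7·63 + 35; 63 = 1·35 + 28; 35 = 1·28 + 7; 28 = 4·7 + 0), and 7 | 210.
Extended Euclid: 476·(212) + 6727·(-15) = 7. Scale by 30: x₀ = 6360.
General solution x = x₀ + 961t; reducing mod 961 gives x = 594 (and y = -42).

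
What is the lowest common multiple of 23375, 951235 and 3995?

23375 = 5³ · 11 · 17; 951235 = 5 · 17 · 19² · 31; 3995 = 5 · 17 · 47
lcm takes max exponent of each prime: 5³ · 11 · 17 · 19² · 31 · 47 = 12294712375

12294712375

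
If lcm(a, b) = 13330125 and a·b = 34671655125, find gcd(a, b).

From gcd × lcm = ab: gcd = 34671655125 / 13330125 = 2601.

2601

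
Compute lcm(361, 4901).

1769261

361 = 19²; 4901 = 13² · 29
max exponents: 13² · 19² · 29 = 1769261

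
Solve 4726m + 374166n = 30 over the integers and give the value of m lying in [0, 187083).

gcd(4726, 374166) = 2 (Euclid: 374166 = 79·4726 + 812; 4726 = 5·812 + 666; 812 = 1·666 + 146; 666 = 4·146 + 82; 146 = 1·82 + 64; 82 = 1·64 + 18; 64 = 3·18 + 10; 18 = 1·10 + 8; 10 = 1·8 + 2; 8 = 4·2 + 0), and 2 | 30.
Extended Euclid: 4726·(-41011) + 374166·(518) = 2. Scale by 15: m₀ = -615165.
General solution m = m₀ + 187083t; reducing mod 187083 gives m = 133167 (and n = -1682).

133167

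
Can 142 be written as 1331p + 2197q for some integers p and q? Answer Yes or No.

gcd(1331, 2197): 2197 = 1·1331 + 866; 1331 = 1·866 + 465; 866 = 1·465 + 401; 465 = 1·401 + 64; 401 = 6·64 + 17; 64 = 3·17 + 13; 17 = 1·13 + 4; 13 = 3·4 + 1; 4 = 4·1 + 0 → 1
1 divides 142, so a solution exists.

Yes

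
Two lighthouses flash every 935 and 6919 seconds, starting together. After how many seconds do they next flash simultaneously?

935 = 5 · 11 · 17; 6919 = 11 · 17 · 37
max exponents: 5 · 11 · 17 · 37 = 34595

34595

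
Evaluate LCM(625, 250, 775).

625 = 5⁴; 250 = 2 · 5³; 775 = 5² · 31
lcm takes max exponent of each prime: 2 · 5⁴ · 31 = 38750

38750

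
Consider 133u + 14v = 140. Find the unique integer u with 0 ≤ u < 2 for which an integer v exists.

Euclid: 133 = 9·14 + 7; 14 = 2·7 + 0 → gcd = 7; 140 = 7·20.
Back-substitution yields 133·(1) + 14·(-9) = 7, so one solution is u = 1·20 = 20, v = -9·20 = -180.
Solutions in u differ by 14/7 = 2; the one in [0, 2) is 20 mod 2 = 0.

0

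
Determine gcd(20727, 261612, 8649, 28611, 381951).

20727 = 3² · 7² · 47; 261612 = 2² · 3² · 13² · 43; 8649 = 3² · 31²; 28611 = 3² · 11 · 17²; 381951 = 3² · 31 · 37²
gcd takes min exponent of each prime: 3² = 9

9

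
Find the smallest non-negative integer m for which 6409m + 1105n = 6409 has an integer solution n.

Euclid: 6409 = 5·1105 + 884; 1105 = 1·884 + 221; 884 = 4·221 + 0 → gcd = 221; 6409 = 221·29.
Back-substitution yields 6409·(-1) + 1105·(6) = 221, so one solution is m = -1·29 = -29, n = 6·29 = 174.
Solutions in m differ by 1105/221 = 5; the one in [0, 5) is -29 mod 5 = 1.

1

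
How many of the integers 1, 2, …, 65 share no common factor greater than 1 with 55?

48

Prime factors of 55: 5, 11. Count integers ≤ 65 divisible by none of them.
By inclusion–exclusion: 65 − ⌊65/5⌋ − ⌊65/11⌋ + ⌊65/55⌋ = 48.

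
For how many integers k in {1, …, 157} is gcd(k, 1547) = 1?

1547 = 7·13·17. Inclusion–exclusion on these primes:
157 − ⌊157/7⌋ − ⌊157/13⌋ − ⌊157/17⌋ + ⌊157/91⌋ + ⌊157/119⌋ + ⌊157/221⌋ − ⌊157/1547⌋ = 116

116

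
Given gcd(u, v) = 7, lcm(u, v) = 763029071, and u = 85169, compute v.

u·v = gcd·lcm = 7·763029071 = 5341203497, so v = 5341203497/85169 = 62713.

62713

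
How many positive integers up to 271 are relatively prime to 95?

95 = 5·19. Inclusion–exclusion on these primes:
271 − ⌊271/5⌋ − ⌊271/19⌋ + ⌊271/95⌋ = 205

205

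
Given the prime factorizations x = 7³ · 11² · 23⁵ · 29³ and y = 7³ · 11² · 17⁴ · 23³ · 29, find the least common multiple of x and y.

max exponent per prime: 7³ · 11² · 17⁴ · 23⁵ · 29³ = 544137114984094917901

544137114984094917901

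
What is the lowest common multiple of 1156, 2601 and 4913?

1156 = 2² · 17²; 2601 = 3² · 17²; 4913 = 17³
lcm takes max exponent of each prime: 2² · 3² · 17³ = 176868

176868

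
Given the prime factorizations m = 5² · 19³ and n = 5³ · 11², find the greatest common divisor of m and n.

25

min exponent per shared prime: 5² = 25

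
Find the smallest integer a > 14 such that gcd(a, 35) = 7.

21

35 = 7·5. Any a with gcd(a, 35) = 7 is a multiple of 7, say 7s, with s coprime to 5.
Need s > 14/7, so s ≥ 3. First s ≥ 3 with gcd(s, 5) = 1 is s = 3. Thus a = 7·3 = 21.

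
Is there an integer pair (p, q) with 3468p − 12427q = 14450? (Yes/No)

Yes

gcd(3468, 12427): 12427 = 3·3468 + 2023; 3468 = 1·2023 + 1445; 2023 = 1·1445 + 578; 1445 = 2·578 + 289; 578 = 2·289 + 0 → 289
289 divides 14450, so a solution exists.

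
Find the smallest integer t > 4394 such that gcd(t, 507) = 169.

Multiples of 169 above 4394: 169·27, 169·28, … . Need the cofactor coprime to 507/169 = 3.
Checking s = 27, 28, … the first with gcd(s, 3) = 1 is s = 28, giving 4732.

4732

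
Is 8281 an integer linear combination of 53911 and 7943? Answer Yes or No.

By Bézout, 53911u − 7943v = 8281 has integer solutions iff gcd(53911, 7943) | 8281.
Euclid: 53911 = 6·7943 + 6253; 7943 = 1·6253 + 1690; 6253 = 3·1690 + 1183; 1690 = 1·1183 + 507; 1183 = 2·507 + 169; 507 = 3·169 + 0. gcd = 169; 8281 mod 169 = 0. Yes.

Yes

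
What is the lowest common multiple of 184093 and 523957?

184093 = 7² · 13 · 17²; 523957 = 7² · 17² · 37
max exponents: 7² · 13 · 17² · 37 = 6811441

6811441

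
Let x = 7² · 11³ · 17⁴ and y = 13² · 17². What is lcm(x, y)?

920569380731

max exponent per prime: 7² · 11³ · 13² · 17⁴ = 920569380731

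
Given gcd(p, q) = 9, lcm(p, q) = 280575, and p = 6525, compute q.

Using pq = gcd(p,q)·lcm(p,q) = 9·280575 = 2525175, we get q = 2525175/6525 = 387.

387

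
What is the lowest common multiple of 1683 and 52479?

577269

1683 = 3² · 11 · 17; 52479 = 3² · 7³ · 17
max exponents: 3² · 7³ · 11 · 17 = 577269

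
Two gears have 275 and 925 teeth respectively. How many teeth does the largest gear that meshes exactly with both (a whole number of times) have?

25

Euclid: 925 = 3·275 + 100; 275 = 2·100 + 75; 100 = 1·75 + 25; 75 = 3·25 + 0. Last nonzero remainder: 25.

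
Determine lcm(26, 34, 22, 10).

24310

26 = 2 · 13; 34 = 2 · 17; 22 = 2 · 11; 10 = 2 · 5
lcm takes max exponent of each prime: 2 · 5 · 11 · 13 · 17 = 24310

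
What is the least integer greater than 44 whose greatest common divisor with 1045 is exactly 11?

Multiples of 11 above 44: 11·5, 11·6, … . Need the cofactor coprime to 1045/11 = 95.
Checking s = 5, 6, … the first with gcd(s, 95) = 1 is s = 6, giving 66.

66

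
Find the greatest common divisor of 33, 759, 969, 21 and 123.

3

33 = 3 · 11; 759 = 3 · 11 · 23; 969 = 3 · 17 · 19; 21 = 3 · 7; 123 = 3 · 41
gcd takes min exponent of each prime: 3 = 3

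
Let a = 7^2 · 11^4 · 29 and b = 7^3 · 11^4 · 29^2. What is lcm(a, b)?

max exponent per prime: 7^3 · 11^4 · 29^2 = 4223386783

4223386783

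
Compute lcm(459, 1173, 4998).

lcm(459, 1173) = 459·1173/gcd = 538407/51 = 10557
lcm(10557, 4998) = 10557·4998/gcd = 52763886/51 = 1034586

1034586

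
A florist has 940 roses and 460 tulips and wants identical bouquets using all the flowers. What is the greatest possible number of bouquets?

940 = 2² · 5 · 47
460 = 2² · 5 · 23
Common: 2² · 5 = 20

20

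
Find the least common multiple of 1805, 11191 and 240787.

1805 = 5 · 19²; 11191 = 19² · 31; 240787 = 19² · 23 · 29
lcm takes max exponent of each prime: 5 · 19² · 23 · 29 · 31 = 37321985

37321985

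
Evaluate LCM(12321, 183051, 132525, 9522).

3904060373041950

12321 = 3² · 37²; 183051 = 3² · 11 · 43²; 132525 = 3² · 5² · 19 · 31; 9522 = 2 · 3² · 23²
lcm takes max exponent of each prime: 2 · 3² · 5² · 11 · 19 · 23² · 31 · 37² · 43² = 3904060373041950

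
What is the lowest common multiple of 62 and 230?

7130

gcd first: 230 = 3·62 + 44; 62 = 1·44 + 18; 44 = 2·18 + 8; 18 = 2·8 + 2; 8 = 4·2 + 0 → gcd = 2
lcm = 62·230/gcd = 14260/2 = 7130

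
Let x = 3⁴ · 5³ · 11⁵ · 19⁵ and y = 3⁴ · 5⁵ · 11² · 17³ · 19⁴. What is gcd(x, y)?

min exponent per shared prime: 3⁴ · 5³ · 11² · 19⁴ = 159659515125

159659515125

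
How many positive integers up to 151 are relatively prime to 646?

646 = 2·17·19. Inclusion–exclusion on these primes:
151 − ⌊151/2⌋ − ⌊151/17⌋ − ⌊151/19⌋ + ⌊151/34⌋ + ⌊151/38⌋ + ⌊151/323⌋ − ⌊151/646⌋ = 68

68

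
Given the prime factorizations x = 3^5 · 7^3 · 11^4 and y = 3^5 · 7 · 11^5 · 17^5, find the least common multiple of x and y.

19059364962688743

max exponent per prime: 3^5 · 7^3 · 11^5 · 17^5 = 19059364962688743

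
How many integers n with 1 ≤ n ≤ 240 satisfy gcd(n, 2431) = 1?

190

Prime factors of 2431: 11, 13, 17. Count integers ≤ 240 divisible by none of them.
By inclusion–exclusion: 240 − ⌊240/11⌋ − ⌊240/13⌋ − ⌊240/17⌋ + ⌊240/143⌋ + ⌊240/187⌋ + ⌊240/221⌋ − ⌊240/2431⌋ = 190.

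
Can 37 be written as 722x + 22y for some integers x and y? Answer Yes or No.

No

gcd(722, 22): 722 = 32·22 + 18; 22 = 1·18 + 4; 18 = 4·4 + 2; 4 = 2·2 + 0 → 2
2 does not divide 37, so a solution does not exist.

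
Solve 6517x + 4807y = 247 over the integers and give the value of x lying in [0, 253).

Euclid: 6517 = 1·4807 + 1710; 4807 = 2·1710 + 1387; 1710 = 1·1387 + 323; 1387 = 4·323 + 95; 323 = 3·95 + 38; 95 = 2·38 + 19; 38 = 2·19 + 0 → gcd = 19; 247 = 19·13.
Back-substitution yields 6517·(-104) + 4807·(141) = 19, so one solution is x = -104·13 = -1352, y = 141·13 = 1833.
Solutions in x differ by 4807/19 = 253; the one in [0, 253) is -1352 mod 253 = 166.

166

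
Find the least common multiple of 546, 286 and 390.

30030

546 = 2 · 3 · 7 · 13; 286 = 2 · 11 · 13; 390 = 2 · 3 · 5 · 13
lcm takes max exponent of each prime: 2 · 3 · 5 · 7 · 11 · 13 = 30030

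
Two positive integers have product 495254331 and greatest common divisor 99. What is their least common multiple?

Since gcd(p,q)·lcm(p,q) = pq, lcm = 495254331/99 = 5002569.

5002569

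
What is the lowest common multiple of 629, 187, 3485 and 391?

32623085

629 = 17 · 37; 187 = 11 · 17; 3485 = 5 · 17 · 41; 391 = 17 · 23
lcm takes max exponent of each prime: 5 · 11 · 17 · 23 · 37 · 41 = 32623085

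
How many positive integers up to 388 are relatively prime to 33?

235

Prime factors of 33: 3, 11. Count integers ≤ 388 divisible by none of them.
By inclusion–exclusion: 388 − ⌊388/3⌋ − ⌊388/11⌋ + ⌊388/33⌋ = 235.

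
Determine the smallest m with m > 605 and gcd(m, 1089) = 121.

1089 = 121·9. Any m with gcd(m, 1089) = 121 is a multiple of 121, say 121s, with s coprime to 9.
Need s > 605/121, so s ≥ 6. First s ≥ 6 with gcd(s, 9) = 1 is s = 7. Thus m = 121·7 = 847.

847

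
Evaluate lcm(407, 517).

19129

gcd first: 517 = 1·407 + 110; 407 = 3·110 + 77; 110 = 1·77 + 33; 77 = 2·33 + 11; 33 = 3·11 + 0 → gcd = 11
lcm = 407·517/gcd = 210419/11 = 19129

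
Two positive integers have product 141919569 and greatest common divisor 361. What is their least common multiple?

For any two positive integers, gcd × lcm equals their product. Hence lcm = 141919569 / 361 = 393129.

393129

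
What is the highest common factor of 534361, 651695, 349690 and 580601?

gcd(534361, 651695): 651695 = 1·534361 + 117334; 534361 = 4·117334 + 65025; 117334 = 1·65025 + 52309; 65025 = 1·52309 + 12716; 52309 = 4·12716 + 1445; 12716 = 8·1445 + 1156; 1445 = 1·1156 + 289; 1156 = 4·289 + 0 → 289
gcd(289, 349690): 349690 = 1210·289 + 0 → 289
gcd(289, 580601): 580601 = 2009·289 + 0 → 289

289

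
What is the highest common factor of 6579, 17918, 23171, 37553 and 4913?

17

6579 = 3² · 17 · 43; 17918 = 2 · 17² · 31; 23171 = 17 · 29 · 47; 37553 = 17 · 47²; 4913 = 17³
gcd takes min exponent of each prime: 17 = 17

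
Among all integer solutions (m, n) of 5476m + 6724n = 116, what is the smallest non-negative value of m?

Reduce mod 6724: 5476m ≡ 116 (mod 6724). With g = gcd(5476, 6724) = 4 dividing 116, divide through: 1369m ≡ 29 (mod 1681).
Since gcd(1369, 1681) = 1, m ≡ 29·(1369)⁻¹ ≡ 932 (mod 1681). Smallest non-negative: 932.

932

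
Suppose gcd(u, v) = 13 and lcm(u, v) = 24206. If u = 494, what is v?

637

Using uv = gcd(u,v)·lcm(u,v) = 13·24206 = 314678, we get v = 314678/494 = 637.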